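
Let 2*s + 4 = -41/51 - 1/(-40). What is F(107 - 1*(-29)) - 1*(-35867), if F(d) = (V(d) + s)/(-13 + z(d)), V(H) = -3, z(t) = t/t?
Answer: 1756070309/48960 ≈ 35867.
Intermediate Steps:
s = -9749/4080 (s = -2 + (-41/51 - 1/(-40))/2 = -2 + (-41*1/51 - 1*(-1/40))/2 = -2 + (-41/51 + 1/40)/2 = -2 + (½)*(-1589/2040) = -2 - 1589/4080 = -9749/4080 ≈ -2.3895)
z(t) = 1
F(d) = 21989/48960 (F(d) = (-3 - 9749/4080)/(-13 + 1) = -21989/4080/(-12) = -21989/4080*(-1/12) = 21989/48960)
F(107 - 1*(-29)) - 1*(-35867) = 21989/48960 - 1*(-35867) = 21989/48960 + 35867 = 1756070309/48960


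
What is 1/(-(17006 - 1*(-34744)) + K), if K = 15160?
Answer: -1/36590 ≈ -2.7330e-5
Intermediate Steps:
1/(-(17006 - 1*(-34744)) + K) = 1/(-(17006 - 1*(-34744)) + 15160) = 1/(-(17006 + 34744) + 15160) = 1/(-1*51750 + 15160) = 1/(-51750 + 15160) = 1/(-36590) = -1/36590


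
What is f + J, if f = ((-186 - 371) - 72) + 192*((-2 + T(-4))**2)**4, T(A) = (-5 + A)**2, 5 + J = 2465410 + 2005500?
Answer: 291284891506529988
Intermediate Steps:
J = 4470905 (J = -5 + (2465410 + 2005500) = -5 + 4470910 = 4470905)
f = 291284891502059083 (f = ((-186 - 371) - 72) + 192*((-2 + (-5 - 4)**2)**2)**4 = (-557 - 72) + 192*((-2 + (-9)**2)**2)**4 = -629 + 192*((-2 + 81)**2)**4 = -629 + 192*(79**2)**4 = -629 + 192*6241**4 = -629 + 192*1517108809906561 = -629 + 291284891502059712 = 291284891502059083)
f + J = 291284891502059083 + 4470905 = 291284891506529988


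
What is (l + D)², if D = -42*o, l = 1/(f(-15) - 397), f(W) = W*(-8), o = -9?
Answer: 10963137025/76729 ≈ 1.4288e+5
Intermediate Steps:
f(W) = -8*W
l = -1/277 (l = 1/(-8*(-15) - 397) = 1/(120 - 397) = 1/(-277) = -1/277 ≈ -0.0036101)
D = 378 (D = -42*(-9) = 378)
(l + D)² = (-1/277 + 378)² = (104705/277)² = 10963137025/76729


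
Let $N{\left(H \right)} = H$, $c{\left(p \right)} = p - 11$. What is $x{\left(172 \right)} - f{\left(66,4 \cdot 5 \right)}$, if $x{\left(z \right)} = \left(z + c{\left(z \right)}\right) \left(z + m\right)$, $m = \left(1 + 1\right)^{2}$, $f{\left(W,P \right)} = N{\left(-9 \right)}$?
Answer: $58617$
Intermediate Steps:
$c{\left(p \right)} = -11 + p$
$f{\left(W,P \right)} = -9$
$m = 4$ ($m = 2^{2} = 4$)
$x{\left(z \right)} = \left(-11 + 2 z\right) \left(4 + z\right)$ ($x{\left(z \right)} = \left(z + \left(-11 + z\right)\right) \left(z + 4\right) = \left(-11 + 2 z\right) \left(4 + z\right)$)
$x{\left(172 \right)} - f{\left(66,4 \cdot 5 \right)} = \left(-44 - 516 + 2 \cdot 172^{2}\right) - -9 = \left(-44 - 516 + 2 \cdot 29584\right) + 9 = \left(-44 - 516 + 59168\right) + 9 = 58608 + 9 = 58617$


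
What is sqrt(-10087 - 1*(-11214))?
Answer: 7*sqrt(23) ≈ 33.571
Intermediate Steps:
sqrt(-10087 - 1*(-11214)) = sqrt(-10087 + 11214) = sqrt(1127) = 7*sqrt(23)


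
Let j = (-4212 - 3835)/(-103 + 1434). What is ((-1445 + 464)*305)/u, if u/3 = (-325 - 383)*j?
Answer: -44249095/1899092 ≈ -23.300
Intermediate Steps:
j = -8047/1331 ≈ -6.0458
u = 17091828/1331 (u = 3*((-325 - 383)*(-8047/1331)) = 3*(-708*(-8047/1331)) = 3*(5697276/1331) = 17091828/1331 ≈ 12841.)
((-1445 + 464)*305)/u = ((-1445 + 464)*305)/(17091828/1331) = -981*305*(1331/17091828) = -299205*1331/17091828 = -44249095/1899092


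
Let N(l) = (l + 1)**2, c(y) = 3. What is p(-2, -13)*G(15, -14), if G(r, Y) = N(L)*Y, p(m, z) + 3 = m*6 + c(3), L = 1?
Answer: 672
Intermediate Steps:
N(l) = (1 + l)**2
p(m, z) = 6*m (p(m, z) = -3 + (m*6 + 3) = -3 + (6*m + 3) = -3 + (3 + 6*m) = 6*m)
G(r, Y) = 4*Y (G(r, Y) = (1 + 1)**2*Y = 2**2*Y = 4*Y)
p(-2, -13)*G(15, -14) = (6*(-2))*(4*(-14)) = -12*(-56) = 672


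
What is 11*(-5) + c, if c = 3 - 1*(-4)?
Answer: -48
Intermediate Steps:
c = 7 (c = 3 + 4 = 7)
11*(-5) + c = 11*(-5) + 7 = -55 + 7 = -48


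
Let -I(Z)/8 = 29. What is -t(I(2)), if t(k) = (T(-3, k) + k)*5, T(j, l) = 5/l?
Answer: 269145/232 ≈ 1160.1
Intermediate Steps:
I(Z) = -232 (I(Z) = -8*29 = -232)
t(k) = 5*k + 25/k (t(k) = (5/k + k)*5 = (k + 5/k)*5 = 5*k + 25/k)
-t(I(2)) = -(5*(-232) + 25/(-232)) = -(-1160 + 25*(-1/232)) = -(-1160 - 25/232) = -1*(-269145/232) = 269145/232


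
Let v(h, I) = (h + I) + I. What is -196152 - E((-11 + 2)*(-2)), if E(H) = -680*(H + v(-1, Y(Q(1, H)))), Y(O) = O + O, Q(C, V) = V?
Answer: -135632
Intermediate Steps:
Y(O) = 2*O
v(h, I) = h + 2*I (v(h, I) = (I + h) + I = h + 2*I)
E(H) = 680 - 3400*H (E(H) = -680*(H + (-1 + 2*(2*H))) = -680*(H + (-1 + 4*H)) = -680*(-1 + 5*H) = 680 - 3400*H)
-196152 - E((-11 + 2)*(-2)) = -196152 - (680 - 3400*(-11 + 2)*(-2)) = -196152 - (680 - (-30600)*(-2)) = -196152 - (680 - 3400*18) = -196152 - (680 - 61200) = -196152 - 1*(-60520) = -196152 + 60520 = -135632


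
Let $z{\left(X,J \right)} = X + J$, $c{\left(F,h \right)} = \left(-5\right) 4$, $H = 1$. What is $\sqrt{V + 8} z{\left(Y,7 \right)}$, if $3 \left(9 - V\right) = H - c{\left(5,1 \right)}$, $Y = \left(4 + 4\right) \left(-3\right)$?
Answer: $- 17 \sqrt{10} \approx -53.759$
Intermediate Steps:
$c{\left(F,h \right)} = -20$
$Y = -24$ ($Y = 8 \left(-3\right) = -24$)
$z{\left(X,J \right)} = J + X$
$V = 2$ ($V = 9 - \frac{1 - -20}{3} = 9 - \frac{1 + 20}{3} = 9 - 7 = 2$)
$\sqrt{V + 8} z{\left(Y,7 \right)} = \sqrt{2 + 8} \left(7 - 24\right) = \sqrt{10} \left(-17\right) = - 17 \sqrt{10}$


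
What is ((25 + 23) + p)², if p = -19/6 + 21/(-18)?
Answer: 17161/9 ≈ 1906.8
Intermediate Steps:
p = -13/3 (p = -19*⅙ + 21*(-1/18) = -19/6 - 7/6 = -13/3 ≈ -4.3333)
((25 + 23) + p)² = ((25 + 23) - 13/3)² = (48 - 13/3)² = (131/3)² = 17161/9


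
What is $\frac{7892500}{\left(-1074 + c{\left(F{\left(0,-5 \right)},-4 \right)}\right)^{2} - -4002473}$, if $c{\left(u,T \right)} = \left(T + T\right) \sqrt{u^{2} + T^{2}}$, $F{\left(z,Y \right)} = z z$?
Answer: $\frac{7892500}{5225709} \approx 1.5103$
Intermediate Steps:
$F{\left(z,Y \right)} = z^{2}$
$c{\left(u,T \right)} = 2 T \sqrt{T^{2} + u^{2}}$
$\frac{7892500}{\left(-1074 + c{\left(F{\left(0,-5 \right)},-4 \right)}\right)^{2} - -4002473} = \frac{7892500}{\left(-1074 + 2 \left(-4\right) \sqrt{\left(-4\right)^{2} + \left(0^{2}\right)^{2}}\right)^{2} - -4002473} = \frac{7892500}{\left(-1074 + 2 \left(-4\right) \sqrt{16 + 0^{2}}\right)^{2} + 4002473} = \frac{7892500}{\left(-1074 + 2 \left(-4\right) \sqrt{16 + 0}\right)^{2} + 4002473} = \frac{7892500}{\left(-1074 + 2 \left(-4\right) \sqrt{16}\right)^{2} + 4002473} = \frac{7892500}{\left(-1074 + 2 \left(-4\right) 4\right)^{2} + 4002473} = \frac{7892500}{\left(-1074 - 32\right)^{2} + 4002473} = \frac{7892500}{\left(-1106\right)^{2} + 4002473} = \frac{7892500}{1223236 + 4002473} = \frac{7892500}{5225709}$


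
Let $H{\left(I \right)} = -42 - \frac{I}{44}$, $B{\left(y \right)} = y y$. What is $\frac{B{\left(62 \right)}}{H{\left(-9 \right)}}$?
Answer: $- \frac{169136}{1839} \approx -91.972$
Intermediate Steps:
$B{\left(y \right)} = y^{2}$
$H{\left(I \right)} = -42 - \frac{I}{44}$ ($H{\left(I \right)} = -42 - I \frac{1}{44} = -42 - \frac{I}{44}$)
$\frac{B{\left(62 \right)}}{H{\left(-9 \right)}} = \frac{62^{2}}{-42 - - \frac{9}{44}} = \frac{3844}{-42 + \frac{9}{44}} = \frac{3844}{- \frac{1839}{44}} = 3844 \left(- \frac{44}{1839}\right) = - \frac{169136}{1839}$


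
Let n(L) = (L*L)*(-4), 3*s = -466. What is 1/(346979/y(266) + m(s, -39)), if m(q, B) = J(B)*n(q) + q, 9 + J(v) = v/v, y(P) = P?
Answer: 2394/1851182815 ≈ 1.2932e-6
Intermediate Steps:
s = -466/3 (s = (1/3)*(-466) = -466/3 ≈ -155.33)
n(L) = -4*L**2 (n(L) = L**2*(-4) = -4*L**2)
J(v) = -8 (J(v) = -9 + v/v = -9 + 1 = -8)
m(q, B) = q + 32*q**2 (m(q, B) = -(-32)*q**2 + q = 32*q**2 + q = q + 32*q**2)
1/(346979/y(266) + m(s, -39)) = 1/(346979/266 - 466*(1 + 32*(-466/3))/3) = 1/(346979*(1/266) - 466*(1 - 14912/3)/3) = 1/(346979/266 - 466/3*(-14909/3)) = 1/(346979/266 + 6947594/9) = 1/(1851182815/2394) = 2394/1851182815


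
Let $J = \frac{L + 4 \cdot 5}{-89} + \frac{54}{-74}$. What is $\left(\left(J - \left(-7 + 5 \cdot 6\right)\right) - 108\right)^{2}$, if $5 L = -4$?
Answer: $\frac{4719678040324}{271096225} \approx 17410.0$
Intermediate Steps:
$L = - \frac{4}{5}$ ($L = \frac{1}{5} \left(-4\right) = - \frac{4}{5} \approx -0.8$)
$J = - \frac{15567}{16465}$ ($J = \frac{- \frac{4}{5} + 4 \cdot 5}{-89} + \frac{54}{-74} = \left(- \frac{4}{5} + 20\right) \left(- \frac{1}{89}\right) + 54 \left(- \frac{1}{74}\right) = \frac{96}{5} \left(- \frac{1}{89}\right) - \frac{27}{37} = - \frac{96}{445} - \frac{27}{37} = - \frac{15567}{16465} \approx -0.94546$)
$\left(\left(J - \left(-7 + 5 \cdot 6\right)\right) - 108\right)^{2} = \left(\left(- \frac{15567}{16465} - \left(-7 + 5 \cdot 6\right)\right) - 108\right)^{2} = \left(\left(- \frac{15567}{16465} - \left(-7 + 30\right)\right) - 108\right)^{2} = \left(\left(- \frac{15567}{16465} - 23\right) - 108\right)^{2} = \left(- \frac{394262}{16465} - 108\right)^{2} = \left(- \frac{2172482}{16465}\right)^{2} = \frac{4719678040324}{271096225}$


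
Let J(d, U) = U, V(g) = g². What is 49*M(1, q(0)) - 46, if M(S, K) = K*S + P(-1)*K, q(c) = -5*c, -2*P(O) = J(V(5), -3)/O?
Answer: -46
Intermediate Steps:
P(O) = 3/(2*O) (P(O) = -(-3)/(2*O) = 3/(2*O))
M(S, K) = -3*K/2 + K*S (M(S, K) = K*S + ((3/2)/(-1))*K = K*S + ((3/2)*(-1))*K = K*S - 3*K/2 = -3*K/2 + K*S)
49*M(1, q(0)) - 46 = 49*((-5*0)*(-3 + 2*1)/2) - 46 = 49*((½)*0*(-3 + 2)) - 46 = 49*((½)*0*(-1)) - 46 = 49*0 - 46 = 0 - 46 = -46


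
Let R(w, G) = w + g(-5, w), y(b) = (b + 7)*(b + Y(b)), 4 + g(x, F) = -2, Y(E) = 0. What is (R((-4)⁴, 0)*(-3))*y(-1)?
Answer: 4500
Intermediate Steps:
g(x, F) = -6 (g(x, F) = -4 - 2 = -6)
y(b) = b*(7 + b) (y(b) = (b + 7)*(b + 0) = (7 + b)*b = b*(7 + b))
R(w, G) = -6 + w (R(w, G) = w - 6 = -6 + w)
(R((-4)⁴, 0)*(-3))*y(-1) = ((-6 + (-4)⁴)*(-3))*(-(7 - 1)) = ((-6 + 256)*(-3))*(-1*6) = (250*(-3))*(-6) = -750*(-6) = 4500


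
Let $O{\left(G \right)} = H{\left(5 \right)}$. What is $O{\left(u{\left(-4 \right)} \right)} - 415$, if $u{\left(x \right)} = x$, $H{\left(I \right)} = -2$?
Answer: $-417$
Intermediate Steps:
$O{\left(G \right)} = -2$
$O{\left(u{\left(-4 \right)} \right)} - 415 = -2 - 415 = -417$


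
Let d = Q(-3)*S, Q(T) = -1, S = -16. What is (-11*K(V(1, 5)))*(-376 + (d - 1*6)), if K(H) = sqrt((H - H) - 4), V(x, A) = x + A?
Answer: 8052*I ≈ 8052.0*I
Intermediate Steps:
V(x, A) = A + x
d = 16 (d = -1*(-16) = 16)
K(H) = 2*I (K(H) = sqrt(0 - 4) = sqrt(-4) = 2*I)
(-11*K(V(1, 5)))*(-376 + (d - 1*6)) = (-22*I)*(-376 + (16 - 1*6)) = (-22*I)*(-376 + (16 - 6)) = (-22*I)*(-376 + 10) = -22*I*(-366) = 8052*I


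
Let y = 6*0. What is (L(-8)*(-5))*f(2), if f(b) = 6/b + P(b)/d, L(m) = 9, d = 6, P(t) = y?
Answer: -135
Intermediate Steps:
y = 0
P(t) = 0
f(b) = 6/b (f(b) = 6/b + 0/6 = 6/b + 0*(⅙) = 6/b + 0 = 6/b)
(L(-8)*(-5))*f(2) = (9*(-5))*(6/2) = -270/2 = -45*3 = -135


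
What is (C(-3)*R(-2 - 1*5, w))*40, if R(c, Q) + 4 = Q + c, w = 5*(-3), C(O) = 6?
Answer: -6240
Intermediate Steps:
w = -15
R(c, Q) = -4 + Q + c (R(c, Q) = -4 + (Q + c) = -4 + Q + c)
(C(-3)*R(-2 - 1*5, w))*40 = (6*(-4 - 15 + (-2 - 1*5)))*40 = (6*(-4 - 15 + (-2 - 5)))*40 = (6*(-4 - 15 - 7))*40 = (6*(-26))*40 = -156*40 = -6240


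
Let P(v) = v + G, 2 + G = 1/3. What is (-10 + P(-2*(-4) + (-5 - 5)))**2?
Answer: 1681/9 ≈ 186.78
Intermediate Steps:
G = -5/3 (G = -2 + 1/3 = -5/3 ≈ -1.6667)
P(v) = -5/3 + v (P(v) = v - 5/3 = -5/3 + v)
(-10 + P(-2*(-4) + (-5 - 5)))**2 = (-10 + (-5/3 + (-2*(-4) + (-5 - 5))))**2 = (-10 + (-5/3 + (8 - 10)))**2 = (-10 + (-5/3 - 2))**2 = (-10 - 11/3)**2 = (-41/3)**2 = 1681/9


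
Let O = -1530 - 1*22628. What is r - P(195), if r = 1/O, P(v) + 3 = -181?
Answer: 4445071/24158 ≈ 184.00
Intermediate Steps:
O = -24158 (O = -1530 - 22628 = -24158)
P(v) = -184 (P(v) = -3 - 181 = -184)
r = -1/24158 (r = 1/(-24158) = -1/24158 ≈ -4.1394e-5)
r - P(195) = -1/24158 - 1*(-184) = -1/24158 + 184 = 4445071/24158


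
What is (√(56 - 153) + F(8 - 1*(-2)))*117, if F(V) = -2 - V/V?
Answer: -351 + 117*I*√97 ≈ -351.0 + 1152.3*I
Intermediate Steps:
F(V) = -3 (F(V) = -2 - 1*1 = -2 - 1 = -3)
(√(56 - 153) + F(8 - 1*(-2)))*117 = (√(56 - 153) - 3)*117 = (√(-97) - 3)*117 = (I*√97 - 3)*117 = (-3 + I*√97)*117 = -351 + 117*I*√97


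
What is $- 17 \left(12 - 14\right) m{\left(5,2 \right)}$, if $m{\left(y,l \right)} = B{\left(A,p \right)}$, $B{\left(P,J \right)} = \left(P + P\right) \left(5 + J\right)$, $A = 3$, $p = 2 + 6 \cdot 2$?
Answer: $3876$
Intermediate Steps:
$p = 14$ ($p = 2 + 12 = 14$)
$B{\left(P,J \right)} = 2 P \left(5 + J\right)$
$m{\left(y,l \right)} = 114$ ($m{\left(y,l \right)} = 2 \cdot 3 \left(5 + 14\right) = 2 \cdot 3 \cdot 19 = 114$)
$- 17 \left(12 - 14\right) m{\left(5,2 \right)} = - 17 \left(12 - 14\right) 114 = - 17 \left(\left(-2\right) 114\right) = \left(-17\right) \left(-228\right) = 3876$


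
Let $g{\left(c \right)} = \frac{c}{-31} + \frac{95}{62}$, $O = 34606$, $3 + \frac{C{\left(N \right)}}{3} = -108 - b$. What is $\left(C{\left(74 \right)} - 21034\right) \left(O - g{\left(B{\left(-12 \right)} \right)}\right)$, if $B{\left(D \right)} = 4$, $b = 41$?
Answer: $- \frac{23053236325}{31} \approx -7.4365 \cdot 10^{8}$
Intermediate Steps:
$C{\left(N \right)} = -456$ ($C{\left(N \right)} = -9 + 3 \left(-108 - 41\right) = -9 + 3 \left(-149\right) = -9 - 447 = -456$)
$g{\left(c \right)} = \frac{95}{62} - \frac{c}{31}$ ($g{\left(c \right)} = c \left(- \frac{1}{31}\right) + 95 \cdot \frac{1}{62} = - \frac{c}{31} + \frac{95}{62} = \frac{95}{62} - \frac{c}{31}$)
$\left(C{\left(74 \right)} - 21034\right) \left(O - g{\left(B{\left(-12 \right)} \right)}\right) = \left(-456 - 21034\right) \left(34606 - \left(\frac{95}{62} - \frac{4}{31}\right)\right) = - 21490 \left(34606 - \frac{87}{62}\right) = \left(-21490\right) \frac{2145485}{62} = - \frac{23053236325}{31}$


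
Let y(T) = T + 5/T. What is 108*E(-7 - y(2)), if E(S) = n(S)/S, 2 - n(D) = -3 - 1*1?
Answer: -1296/23 ≈ -56.348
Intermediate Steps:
n(D) = 6 (n(D) = 2 - (-3 - 1*1) = 2 - (-3 - 1) = 2 - 1*(-4) = 2 + 4 = 6)
E(S) = 6/S
108*E(-7 - y(2)) = 108*(6/(-7 - (2 + 5/2))) = 108*(6/(-7 - 1*9/2)) = 108*(6/(-7 - 9/2)) = 108*(6/(-23/2)) = 108*(6*(-2/23)) = 108*(-12/23) = -1296/23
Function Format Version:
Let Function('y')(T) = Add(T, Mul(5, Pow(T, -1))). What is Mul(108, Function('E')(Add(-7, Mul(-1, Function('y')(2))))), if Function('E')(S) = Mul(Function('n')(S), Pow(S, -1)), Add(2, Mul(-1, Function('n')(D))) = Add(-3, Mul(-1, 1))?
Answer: Rational(-1296, 23) ≈ -56.348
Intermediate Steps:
Function('n')(D) = 6 (Function('n')(D) = Add(2, Mul(-1, Add(-3, Mul(-1, 1)))) = Add(2, Mul(-1, Add(-3, -1))) = Add(2, Mul(-1, -4)) = Add(2, 4) = 6)
Function('E')(S) = Mul(6, Pow(S, -1))
Mul(108, Function('E')(Add(-7, Mul(-1, Function('y')(2))))) = Mul(108, Mul(6, Pow(Add(-7, Mul(-1, Add(2, Mul(5, Pow(2, -1))))), -1))) = Mul(108, Mul(6, Pow(Add(-7, Mul(-1, Add(2, Mul(5, Rational(1, 2))))), -1))) = Mul(108, Mul(6, Pow(Add(-7, Mul(-1, Add(2, Rational(5, 2)))), -1))) = Mul(108, Mul(6, Pow(Add(-7, Mul(-1, Rational(9, 2))), -1))) = Mul(108, Mul(6, Pow(Add(-7, Rational(-9, 2)), -1))) = Mul(108, Mul(6, Pow(Rational(-23, 2), -1))) = Mul(108, Mul(6, Rational(-2, 23))) = Mul(108, Rational(-12, 23)) = Rational(-1296, 23)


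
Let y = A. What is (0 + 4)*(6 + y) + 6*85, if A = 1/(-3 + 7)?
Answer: 535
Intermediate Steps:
A = ¼ (A = 1/4 = ¼ ≈ 0.25000)
y = ¼ ≈ 0.25000
(0 + 4)*(6 + y) + 6*85 = (0 + 4)*(6 + ¼) + 6*85 = 4*(25/4) + 510 = 25 + 510 = 535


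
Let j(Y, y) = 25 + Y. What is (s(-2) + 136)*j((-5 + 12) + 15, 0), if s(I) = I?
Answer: 6298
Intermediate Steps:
(s(-2) + 136)*j((-5 + 12) + 15, 0) = (-2 + 136)*(25 + ((-5 + 12) + 15)) = 134*(25 + (7 + 15)) = 134*(25 + 22) = 134*47 = 6298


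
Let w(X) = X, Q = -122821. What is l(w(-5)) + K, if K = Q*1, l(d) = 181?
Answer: -122640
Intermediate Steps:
K = -122821 (K = -122821*1 = -122821)
l(w(-5)) + K = 181 - 122821 = -122640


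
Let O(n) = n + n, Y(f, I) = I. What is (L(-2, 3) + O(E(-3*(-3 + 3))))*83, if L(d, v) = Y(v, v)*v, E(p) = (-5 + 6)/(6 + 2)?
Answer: 3071/4 ≈ 767.75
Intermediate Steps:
E(p) = 1/8
O(n) = 2*n
L(d, v) = v**2 (L(d, v) = v*v = v**2)
(L(-2, 3) + O(E(-3*(-3 + 3))))*83 = (3**2 + 2*(1/8))*83 = (9 + 1/4)*83 = (37/4)*83 = 3071/4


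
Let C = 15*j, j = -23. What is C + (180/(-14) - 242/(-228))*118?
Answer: -693022/399 ≈ -1736.9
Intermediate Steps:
C = -345 (C = 15*(-23) = -345)
C + (180/(-14) - 242/(-228))*118 = -345 + (180/(-14) - 242/(-228))*118 = -345 + (180*(-1/14) - 242*(-1/228))*118 = -345 + (-90/7 + 121/114)*118 = -345 - 9413/798*118 = -345 - 555367/399 = -693022/399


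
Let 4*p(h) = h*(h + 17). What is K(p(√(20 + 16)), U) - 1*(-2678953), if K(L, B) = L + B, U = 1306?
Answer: 5360587/2 ≈ 2.6803e+6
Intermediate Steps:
p(h) = h*(17 + h)/4 (p(h) = (h*(h + 17))/4 = (h*(17 + h))/4 = h*(17 + h)/4)
K(L, B) = B + L
K(p(√(20 + 16)), U) - 1*(-2678953) = (1306 + √(20 + 16)*(17 + √(20 + 16))/4) - 1*(-2678953) = (1306 + √36*(17 + √36)/4) + 2678953 = (1306 + (¼)*6*(17 + 6)) + 2678953 = (1306 + (¼)*6*23) + 2678953 = (1306 + 69/2) + 2678953 = 2681/2 + 2678953 = 5360587/2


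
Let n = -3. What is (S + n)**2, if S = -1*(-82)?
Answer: 6241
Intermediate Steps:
S = 82
(S + n)**2 = (82 - 3)**2 = 79**2 = 6241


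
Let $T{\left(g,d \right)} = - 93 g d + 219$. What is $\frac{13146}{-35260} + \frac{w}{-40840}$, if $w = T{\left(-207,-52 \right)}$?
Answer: $\frac{1737624447}{72000920} \approx 24.133$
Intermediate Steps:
$T{\left(g,d \right)} = 219 - 93 d g$ ($T{\left(g,d \right)} = - 93 d g + 219 = 219 - 93 d g$)
$w = -1000833$ ($w = 219 - \left(-4836\right) \left(-207\right) = 219 - 1001052 = -1000833$)
$\frac{13146}{-35260} + \frac{w}{-40840} = \frac{13146}{-35260} - \frac{1000833}{-40840} = 13146 \left(- \frac{1}{35260}\right) - - \frac{1000833}{40840} = - \frac{6573}{17630} + \frac{1000833}{40840} = \frac{1737624447}{72000920}$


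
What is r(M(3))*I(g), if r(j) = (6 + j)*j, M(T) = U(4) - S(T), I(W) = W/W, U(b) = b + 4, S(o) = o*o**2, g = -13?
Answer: 247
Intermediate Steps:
S(o) = o**3
U(b) = 4 + b
I(W) = 1
M(T) = 8 - T**3 (M(T) = (4 + 4) - T**3 = 8 - T**3)
r(j) = j*(6 + j)
r(M(3))*I(g) = ((8 - 1*3**3)*(6 + (8 - 1*3**3)))*1 = ((8 - 1*27)*(6 + (8 - 1*27)))*1 = ((8 - 27)*(6 + (8 - 27)))*1 = -19*(6 - 19)*1 = -19*(-13)*1 = 247*1 = 247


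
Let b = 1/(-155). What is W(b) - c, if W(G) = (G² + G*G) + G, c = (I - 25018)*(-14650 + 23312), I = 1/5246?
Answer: 223873462459346/1033075 ≈ 2.1671e+8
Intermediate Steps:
I = 1/5246 ≈ 0.00019062
c = -9318354317/43 (c = (1/5246 - 25018)*(-14650 + 23312) = -131244427/5246*8662 = -9318354317/43 ≈ -2.1671e+8)
b = -1/155 ≈ -0.0064516
W(G) = G + 2*G² (W(G) = (G² + G²) + G = 2*G² + G = G + 2*G²)
W(b) - c = -(1 + 2*(-1/155))/155 - 1*(-9318354317/43) = -(1 - 2/155)/155 + 9318354317/43 = -1/155*153/155 + 9318354317/43 = -153/24025 + 9318354317/43 = 223873462459346/1033075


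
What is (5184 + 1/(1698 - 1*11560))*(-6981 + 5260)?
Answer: -87985448647/9862 ≈ -8.9217e+6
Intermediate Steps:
(5184 + 1/(1698 - 1*11560))*(-6981 + 5260) = (5184 + 1/(1698 - 11560))*(-1721) = (5184 + 1/(-9862))*(-1721) = (5184 - 1/9862)*(-1721) = (51124607/9862)*(-1721) = -87985448647/9862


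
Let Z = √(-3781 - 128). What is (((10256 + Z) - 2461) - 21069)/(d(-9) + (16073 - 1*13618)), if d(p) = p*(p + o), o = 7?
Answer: -13274/2473 + I*√3909/2473 ≈ -5.3676 + 0.025282*I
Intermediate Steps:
d(p) = p*(7 + p) (d(p) = p*(p + 7) = p*(7 + p))
Z = I*√3909 (Z = √(-3909) = I*√3909 ≈ 62.522*I)
(((10256 + Z) - 2461) - 21069)/(d(-9) + (16073 - 1*13618)) = (((10256 + I*√3909) - 2461) - 21069)/(-9*(7 - 9) + (16073 - 1*13618)) = ((7795 + I*√3909) - 21069)/(-9*(-2) + (16073 - 13618)) = (-13274 + I*√3909)/(18 + 2455) = (-13274 + I*√3909)/2473 = (-13274 + I*√3909)*(1/2473) = -13274/2473 + I*√3909/2473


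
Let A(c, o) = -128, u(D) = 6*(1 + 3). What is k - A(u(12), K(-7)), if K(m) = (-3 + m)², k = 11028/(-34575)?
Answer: 1471524/11525 ≈ 127.68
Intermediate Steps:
u(D) = 24 (u(D) = 6*4 = 24)
k = -3676/11525 (k = 11028*(-1/34575) = -3676/11525 ≈ -0.31896)
k - A(u(12), K(-7)) = -3676/11525 - 1*(-128) = -3676/11525 + 128 = 1471524/11525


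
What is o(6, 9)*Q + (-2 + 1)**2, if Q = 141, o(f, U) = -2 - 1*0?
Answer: -281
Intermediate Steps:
o(f, U) = -2 (o(f, U) = -2 + 0 = -2)
o(6, 9)*Q + (-2 + 1)**2 = -2*141 + (-2 + 1)**2 = -282 + (-1)**2 = -282 + 1 = -281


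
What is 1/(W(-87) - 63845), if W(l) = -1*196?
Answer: -1/64041 ≈ -1.5615e-5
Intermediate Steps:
W(l) = -196
1/(W(-87) - 63845) = 1/(-196 - 63845) = 1/(-64041) = -1/64041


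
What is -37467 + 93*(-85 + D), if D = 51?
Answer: -40629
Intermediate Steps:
-37467 + 93*(-85 + D) = -37467 + 93*(-85 + 51) = -37467 + 93*(-34) = -37467 - 3162 = -40629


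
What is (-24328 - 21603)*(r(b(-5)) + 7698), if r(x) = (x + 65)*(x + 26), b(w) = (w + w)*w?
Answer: -755013778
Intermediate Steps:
b(w) = 2*w**2 (b(w) = (2*w)*w = 2*w**2)
r(x) = (26 + x)*(65 + x) (r(x) = (65 + x)*(26 + x) = (26 + x)*(65 + x))
(-24328 - 21603)*(r(b(-5)) + 7698) = (-24328 - 21603)*((1690 + (2*(-5)**2)**2 + 91*(2*(-5)**2)) + 7698) = -45931*((1690 + (2*25)**2 + 91*(2*25)) + 7698) = -45931*((1690 + 50**2 + 91*50) + 7698) = -45931*((1690 + 2500 + 4550) + 7698) = -45931*(8740 + 7698) = -45931*16438 = -755013778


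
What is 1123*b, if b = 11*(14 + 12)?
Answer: 321178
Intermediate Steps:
b = 286 (b = 11*26 = 286)
1123*b = 1123*286 = 321178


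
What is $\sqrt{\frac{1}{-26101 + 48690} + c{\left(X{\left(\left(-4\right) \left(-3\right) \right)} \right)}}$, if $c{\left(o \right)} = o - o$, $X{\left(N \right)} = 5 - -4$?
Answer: $\frac{\sqrt{461}}{3227} \approx 0.0066535$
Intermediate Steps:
$X{\left(N \right)} = 9$ ($X{\left(N \right)} = 5 + 4 = 9$)
$c{\left(o \right)} = 0$
$\sqrt{\frac{1}{-26101 + 48690} + c{\left(X{\left(\left(-4\right) \left(-3\right) \right)} \right)}} = \sqrt{\frac{1}{-26101 + 48690} + 0} = \sqrt{\frac{1}{22589} + 0} = \sqrt{\frac{1}{22589}} = \frac{\sqrt{461}}{3227}$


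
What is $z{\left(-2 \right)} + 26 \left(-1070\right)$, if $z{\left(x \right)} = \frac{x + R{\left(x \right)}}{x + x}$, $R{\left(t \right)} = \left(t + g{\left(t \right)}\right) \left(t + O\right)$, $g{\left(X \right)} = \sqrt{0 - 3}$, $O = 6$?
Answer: $- \frac{55635}{2} - i \sqrt{3} \approx -27818.0 - 1.732 i$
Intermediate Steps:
$g{\left(X \right)} = i \sqrt{3}$ ($g{\left(X \right)} = \sqrt{-3} = i \sqrt{3}$)
$R{\left(t \right)} = \left(6 + t\right) \left(t + i \sqrt{3}\right)$ ($R{\left(t \right)} = \left(t + i \sqrt{3}\right) \left(t + 6\right) = \left(t + i \sqrt{3}\right) \left(6 + t\right) = \left(6 + t\right) \left(t + i \sqrt{3}\right)$)
$z{\left(x \right)} = \frac{x^{2} + 7 x + 6 i \sqrt{3} + i x \sqrt{3}}{2 x}$ ($z{\left(x \right)} = \frac{x + \left(x^{2} + 6 x + 6 i \sqrt{3} + i x \sqrt{3}\right)}{x + x} = \frac{x^{2} + 7 x + 6 i \sqrt{3} + i x \sqrt{3}}{2 x}$)
$z{\left(-2 \right)} + 26 \left(-1070\right) = \left(\frac{7}{2} + \frac{1}{2} \left(-2\right) + \frac{i \sqrt{3}}{2} + \frac{3 i \sqrt{3}}{-2}\right) + 26 \left(-1070\right) = \left(\frac{7}{2} - 1 + \frac{i \sqrt{3}}{2} + 3 i \sqrt{3} \left(- \frac{1}{2}\right)\right) - 27820 = \left(\frac{7}{2} - 1 + \frac{i \sqrt{3}}{2} - \frac{3 i \sqrt{3}}{2}\right) - 27820 = \left(\frac{5}{2} - i \sqrt{3}\right) - 27820 = - \frac{55635}{2} - i \sqrt{3}$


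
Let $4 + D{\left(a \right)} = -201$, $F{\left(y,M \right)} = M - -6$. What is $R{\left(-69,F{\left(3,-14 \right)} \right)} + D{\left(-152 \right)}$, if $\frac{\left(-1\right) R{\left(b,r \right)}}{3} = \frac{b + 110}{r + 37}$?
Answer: $- \frac{6068}{29} \approx -209.24$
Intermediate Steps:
$F{\left(y,M \right)} = 6 + M$ ($F{\left(y,M \right)} = M + 6 = 6 + M$)
$R{\left(b,r \right)} = - \frac{3 \left(110 + b\right)}{37 + r}$ ($R{\left(b,r \right)} = - 3 \frac{b + 110}{r + 37} = - 3 \frac{110 + b}{37 + r} = - \frac{3 \left(110 + b\right)}{37 + r}$)
$D{\left(a \right)} = -205$ ($D{\left(a \right)} = -4 - 201 = -205$)
$R{\left(-69,F{\left(3,-14 \right)} \right)} + D{\left(-152 \right)} = \frac{3 \left(-110 - -69\right)}{37 + \left(6 - 14\right)} - 205 = \frac{3 \left(-110 + 69\right)}{37 - 8} - 205 = 3 \cdot \frac{1}{29} \left(-41\right) - 205 = - \frac{123}{29} - 205 = - \frac{6068}{29}$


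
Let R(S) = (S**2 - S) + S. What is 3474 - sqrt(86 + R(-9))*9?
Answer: 3474 - 9*sqrt(167) ≈ 3357.7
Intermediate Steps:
R(S) = S**2
3474 - sqrt(86 + R(-9))*9 = 3474 - sqrt(86 + (-9)**2)*9 = 3474 - sqrt(86 + 81)*9 = 3474 - sqrt(167)*9 = 3474 - 9*sqrt(167)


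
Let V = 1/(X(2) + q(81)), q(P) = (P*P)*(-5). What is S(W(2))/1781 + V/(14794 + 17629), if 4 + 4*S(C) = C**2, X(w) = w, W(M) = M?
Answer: -1/1063571669 ≈ -9.4023e-10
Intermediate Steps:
q(P) = -5*P**2 (q(P) = P**2*(-5) = -5*P**2)
S(C) = -1 + C**2/4
V = -1/32803 (V = 1/(2 - 5*81**2) = 1/(2 - 5*6561) = 1/(2 - 32805) = 1/(-32803) = -1/32803 ≈ -3.0485e-5)
S(W(2))/1781 + V/(14794 + 17629) = (-1 + (1/4)*2**2)/1781 - 1/(32803*(14794 + 17629)) = (-1 + (1/4)*4)*(1/1781) - 1/32803/32423 = (-1 + 1)*(1/1781) - 1/32803*1/32423 = 0*(1/1781) - 1/1063571669 = 0 - 1/1063571669 = -1/1063571669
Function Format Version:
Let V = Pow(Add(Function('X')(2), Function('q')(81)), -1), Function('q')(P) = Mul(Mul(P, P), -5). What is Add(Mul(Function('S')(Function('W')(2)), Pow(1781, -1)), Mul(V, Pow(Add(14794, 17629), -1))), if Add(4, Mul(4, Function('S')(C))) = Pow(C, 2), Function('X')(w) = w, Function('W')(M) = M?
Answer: Rational(-1, 1063571669) ≈ -9.4023e-10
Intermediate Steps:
Function('q')(P) = Mul(-5, Pow(P, 2)) (Function('q')(P) = Mul(Pow(P, 2), -5) = Mul(-5, Pow(P, 2)))
Function('S')(C) = Add(-1, Mul(Rational(1, 4), Pow(C, 2)))
V = Rational(-1, 32803) (V = Pow(Add(2, Mul(-5, Pow(81, 2))), -1) = Pow(Add(2, Mul(-5, 6561)), -1) = Pow(Add(2, -32805), -1) = Pow(-32803, -1) = Rational(-1, 32803) ≈ -3.0485e-5)
Add(Mul(Function('S')(Function('W')(2)), Pow(1781, -1)), Mul(V, Pow(Add(14794, 17629), -1))) = Add(Mul(Add(-1, Mul(Rational(1, 4), Pow(2, 2))), Pow(1781, -1)), Mul(Rational(-1, 32803), Pow(Add(14794, 17629), -1))) = Add(Mul(Add(-1, Mul(Rational(1, 4), 4)), Rational(1, 1781)), Mul(Rational(-1, 32803), Pow(32423, -1))) = Add(Mul(Add(-1, 1), Rational(1, 1781)), Mul(Rational(-1, 32803), Rational(1, 32423))) = Add(Mul(0, Rational(1, 1781)), Rational(-1, 1063571669)) = Add(0, Rational(-1, 1063571669)) = Rational(-1, 1063571669)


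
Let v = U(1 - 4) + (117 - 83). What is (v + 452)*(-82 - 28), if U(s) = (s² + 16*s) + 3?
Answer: -49500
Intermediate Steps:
U(s) = 3 + s² + 16*s
v = -2 (v = (3 + (1 - 4)² + 16*(1 - 4)) + (117 - 83) = (3 + (-3)² + 16*(-3)) + 34 = (3 + 9 - 48) + 34 = -36 + 34 = -2)
(v + 452)*(-82 - 28) = (-2 + 452)*(-82 - 28) = 450*(-110) = -49500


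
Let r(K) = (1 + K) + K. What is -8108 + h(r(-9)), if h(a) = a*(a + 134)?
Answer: -10097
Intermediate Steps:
r(K) = 1 + 2*K
h(a) = a*(134 + a)
-8108 + h(r(-9)) = -8108 + (1 + 2*(-9))*(134 + (1 + 2*(-9))) = -8108 + (1 - 18)*(134 + (1 - 18)) = -8108 - 17*(134 - 17) = -8108 - 17*117 = -8108 - 1989 = -10097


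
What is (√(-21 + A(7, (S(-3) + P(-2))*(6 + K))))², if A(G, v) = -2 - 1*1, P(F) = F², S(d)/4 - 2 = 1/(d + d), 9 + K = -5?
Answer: -24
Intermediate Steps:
K = -14 (K = -9 - 5 = -14)
S(d) = 8 + 2/d (S(d) = 8 + 4/(d + d) = 8 + 4/((2*d)) = 8 + 4*(1/(2*d)) = 8 + 2/d)
A(G, v) = -3 (A(G, v) = -2 - 1 = -3)
(√(-21 + A(7, (S(-3) + P(-2))*(6 + K))))² = (√(-21 - 3))² = (√(-24))² = (2*I*√6)² = -24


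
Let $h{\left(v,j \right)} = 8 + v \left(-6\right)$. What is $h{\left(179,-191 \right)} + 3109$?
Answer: $2043$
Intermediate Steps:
$h{\left(v,j \right)} = 8 - 6 v$
$h{\left(179,-191 \right)} + 3109 = \left(8 - 1074\right) + 3109 = -1066 + 3109 = 2043$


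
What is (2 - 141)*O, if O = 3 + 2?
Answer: -695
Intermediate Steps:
O = 5
(2 - 141)*O = (2 - 141)*5 = -139*5 = -695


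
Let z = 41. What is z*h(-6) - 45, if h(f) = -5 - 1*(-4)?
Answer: -86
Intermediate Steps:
h(f) = -1 (h(f) = -5 + 4 = -1)
z*h(-6) - 45 = 41*(-1) - 45 = -41 - 45 = -86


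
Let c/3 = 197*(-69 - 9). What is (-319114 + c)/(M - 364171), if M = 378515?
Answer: -91303/3586 ≈ -25.461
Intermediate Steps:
c = -46098 (c = 3*(197*(-69 - 9)) = 3*(197*(-78)) = 3*(-15366) = -46098)
(-319114 + c)/(M - 364171) = (-319114 - 46098)/(378515 - 364171) = -365212/14344 = -365212*1/14344 = -91303/3586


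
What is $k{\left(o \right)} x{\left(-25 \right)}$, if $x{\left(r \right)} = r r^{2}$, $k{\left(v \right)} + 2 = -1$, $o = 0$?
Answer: $46875$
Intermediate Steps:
$k{\left(v \right)} = -3$ ($k{\left(v \right)} = -2 - 1 = -3$)
$x{\left(r \right)} = r^{3}$
$k{\left(o \right)} x{\left(-25 \right)} = - 3 \left(-25\right)^{3} = \left(-3\right) \left(-15625\right) = 46875$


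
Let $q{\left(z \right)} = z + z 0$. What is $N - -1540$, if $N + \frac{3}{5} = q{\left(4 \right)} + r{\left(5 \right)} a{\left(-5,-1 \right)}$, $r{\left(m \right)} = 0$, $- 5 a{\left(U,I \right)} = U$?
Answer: $\frac{7717}{5} \approx 1543.4$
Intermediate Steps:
$a{\left(U,I \right)} = - \frac{U}{5}$
$q{\left(z \right)} = z$ ($q{\left(z \right)} = z + 0 = z$)
$N = \frac{17}{5}$ ($N = - \frac{3}{5} + \left(4 + 0 \left(\left(- \frac{1}{5}\right) \left(-5\right)\right)\right) = - \frac{3}{5} + \left(4 + 0 \cdot 1\right) = - \frac{3}{5} + \left(4 + 0\right) = - \frac{3}{5} + 4 = \frac{17}{5} \approx 3.4$)
$N - -1540 = \frac{17}{5} - -1540 = \frac{17}{5} + 1540 = \frac{7717}{5}$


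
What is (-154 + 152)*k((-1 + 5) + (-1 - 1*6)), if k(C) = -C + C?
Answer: 0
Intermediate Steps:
k(C) = 0
(-154 + 152)*k((-1 + 5) + (-1 - 1*6)) = (-154 + 152)*0 = -2*0 = 0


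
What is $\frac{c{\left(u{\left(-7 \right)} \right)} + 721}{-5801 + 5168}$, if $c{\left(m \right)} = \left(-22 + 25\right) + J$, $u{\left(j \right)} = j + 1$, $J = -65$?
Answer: $- \frac{659}{633} \approx -1.0411$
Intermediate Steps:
$u{\left(j \right)} = 1 + j$
$c{\left(m \right)} = -62$ ($c{\left(m \right)} = \left(-22 + 25\right) - 65 = 3 - 65 = -62$)
$\frac{c{\left(u{\left(-7 \right)} \right)} + 721}{-5801 + 5168} = \frac{-62 + 721}{-5801 + 5168} = \frac{659}{-633} = 659 \left(- \frac{1}{633}\right) = - \frac{659}{633}$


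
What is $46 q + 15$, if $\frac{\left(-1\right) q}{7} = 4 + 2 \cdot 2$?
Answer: $-2561$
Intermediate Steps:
$q = -56$ ($q = - 7 \left(4 + 2 \cdot 2\right) = - 7 \left(4 + 4\right) = \left(-7\right) 8 = -56$)
$46 q + 15 = 46 \left(-56\right) + 15 = -2576 + 15 = -2561$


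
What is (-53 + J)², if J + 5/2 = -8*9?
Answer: 65025/4 ≈ 16256.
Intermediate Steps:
J = -149/2 (J = -5/2 - 8*9 = -5/2 - 72 = -149/2 ≈ -74.500)
(-53 + J)² = (-53 - 149/2)² = (-255/2)² = 65025/4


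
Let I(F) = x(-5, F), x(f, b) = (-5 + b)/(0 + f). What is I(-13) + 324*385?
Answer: 623718/5 ≈ 1.2474e+5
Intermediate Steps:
x(f, b) = (-5 + b)/f
I(F) = 1 - F/5 (I(F) = (-5 + F)/(-5) = -(-5 + F)/5 = 1 - F/5)
I(-13) + 324*385 = (1 - 1/5*(-13)) + 324*385 = (1 + 13/5) + 124740 = 18/5 + 124740 = 623718/5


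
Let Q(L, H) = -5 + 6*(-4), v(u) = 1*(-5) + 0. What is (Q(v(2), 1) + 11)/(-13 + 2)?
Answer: 18/11 ≈ 1.6364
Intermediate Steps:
v(u) = -5 (v(u) = -5 + 0 = -5)
Q(L, H) = -29 (Q(L, H) = -5 - 24 = -29)
(Q(v(2), 1) + 11)/(-13 + 2) = (-29 + 11)/(-13 + 2) = -18/(-11) = -18*(-1/11) = 18/11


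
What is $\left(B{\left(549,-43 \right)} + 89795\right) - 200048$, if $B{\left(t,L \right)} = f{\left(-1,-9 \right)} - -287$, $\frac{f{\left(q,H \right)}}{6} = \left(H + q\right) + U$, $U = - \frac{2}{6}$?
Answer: $-110028$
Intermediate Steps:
$U = - \frac{1}{3}$ ($U = \left(-2\right) \frac{1}{6} = - \frac{1}{3} \approx -0.33333$)
$f{\left(q,H \right)} = -2 + 6 H + 6 q$ ($f{\left(q,H \right)} = 6 \left(\left(H + q\right) - \frac{1}{3}\right) = 6 \left(- \frac{1}{3} + H + q\right) = -2 + 6 H + 6 q$)
$B{\left(t,L \right)} = 225$ ($B{\left(t,L \right)} = \left(-2 + 6 \left(-9\right) + 6 \left(-1\right)\right) - -287 = \left(-2 - 54 - 6\right) + 287 = -62 + 287 = 225$)
$\left(B{\left(549,-43 \right)} + 89795\right) - 200048 = \left(225 + 89795\right) - 200048 = 90020 - 200048 = -110028$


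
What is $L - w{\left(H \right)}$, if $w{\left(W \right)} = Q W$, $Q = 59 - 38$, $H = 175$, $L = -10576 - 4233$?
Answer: $-18484$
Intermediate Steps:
$L = -14809$ ($L = -10576 - 4233 = -14809$)
$Q = 21$ ($Q = 59 - 38 = 21$)
$w{\left(W \right)} = 21 W$
$L - w{\left(H \right)} = -14809 - 21 \cdot 175 = -14809 - 3675 = -18484$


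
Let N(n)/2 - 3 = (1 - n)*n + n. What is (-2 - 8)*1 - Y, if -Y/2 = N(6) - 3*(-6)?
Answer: -58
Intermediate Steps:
N(n) = 6 + 2*n + 2*n*(1 - n) (N(n) = 6 + 2*((1 - n)*n + n) = 6 + 2*(n*(1 - n) + n) = 6 + 2*(n + n*(1 - n)) = 6 + (2*n + 2*n*(1 - n)) = 6 + 2*n + 2*n*(1 - n))
Y = 48 (Y = -2*((6 - 2*6**2 + 4*6) - 3*(-6)) = -2*((6 - 2*36 + 24) + 18) = -2*((6 - 72 + 24) + 18) = -2*(-42 + 18) = -2*(-24) = 48)
(-2 - 8)*1 - Y = (-2 - 8)*1 - 1*48 = -10*1 - 48 = -10 - 48 = -58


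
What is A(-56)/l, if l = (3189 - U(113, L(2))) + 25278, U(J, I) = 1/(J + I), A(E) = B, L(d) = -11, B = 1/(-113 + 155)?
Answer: 17/20325431 ≈ 8.3639e-7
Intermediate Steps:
B = 1/42 ≈ 0.023810
A(E) = 1/42
U(J, I) = 1/(I + J)
l = 2903633/102 (l = (3189 - 1/(-11 + 113)) + 25278 = (3189 - 1/102) + 25278 = 325277/102 + 25278 = 2903633/102 ≈ 28467.)
A(-56)/l = 1/(42*(2903633/102)) = (1/42)*(102/2903633) = 17/20325431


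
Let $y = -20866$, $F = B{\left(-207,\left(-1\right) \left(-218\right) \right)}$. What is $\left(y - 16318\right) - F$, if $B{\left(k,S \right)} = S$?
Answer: $-37402$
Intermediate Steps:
$F = 218$ ($F = \left(-1\right) \left(-218\right) = 218$)
$\left(y - 16318\right) - F = \left(-20866 - 16318\right) - 218 = -37184 - 218 = -37402$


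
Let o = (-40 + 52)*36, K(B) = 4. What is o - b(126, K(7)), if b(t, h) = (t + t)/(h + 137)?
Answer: 20220/47 ≈ 430.21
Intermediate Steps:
b(t, h) = 2*t/(137 + h) (b(t, h) = (2*t)/(137 + h) = 2*t/(137 + h))
o = 432 (o = 12*36 = 432)
o - b(126, K(7)) = 432 - 2*126/(137 + 4) = 432 - 2*126/141 = 432 - 1*84/47 = 432 - 84/47 = 20220/47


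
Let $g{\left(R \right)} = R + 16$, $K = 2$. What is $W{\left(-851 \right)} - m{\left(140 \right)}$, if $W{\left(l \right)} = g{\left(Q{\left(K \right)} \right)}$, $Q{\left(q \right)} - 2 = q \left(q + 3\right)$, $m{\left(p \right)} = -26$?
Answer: $54$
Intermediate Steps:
$Q{\left(q \right)} = 2 + q \left(3 + q\right)$ ($Q{\left(q \right)} = 2 + q \left(q + 3\right) = 2 + q \left(3 + q\right)$)
$g{\left(R \right)} = 16 + R$
$W{\left(l \right)} = 28$ ($W{\left(l \right)} = 16 + \left(2 + 2^{2} + 3 \cdot 2\right) = 16 + \left(2 + 4 + 6\right) = 16 + 12 = 28$)
$W{\left(-851 \right)} - m{\left(140 \right)} = 28 - -26 = 28 + 26 = 54$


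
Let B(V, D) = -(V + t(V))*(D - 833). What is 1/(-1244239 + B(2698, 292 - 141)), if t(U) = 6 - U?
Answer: -1/1240147 ≈ -8.0636e-7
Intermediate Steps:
B(V, D) = 4998 - 6*D (B(V, D) = -(V + (6 - V))*(D - 833) = -6*(-833 + D) = -(-4998 + 6*D) = 4998 - 6*D)
1/(-1244239 + B(2698, 292 - 141)) = 1/(-1244239 + (4998 - 6*(292 - 141))) = 1/(-1244239 + (4998 - 6*151)) = 1/(-1244239 + (4998 - 906)) = 1/(-1244239 + 4092) = 1/(-1240147) = -1/1240147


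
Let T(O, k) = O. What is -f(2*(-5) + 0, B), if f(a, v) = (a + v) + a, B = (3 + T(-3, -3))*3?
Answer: 20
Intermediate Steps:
B = 0 (B = (3 - 3)*3 = 0*3 = 0)
f(a, v) = v + 2*a
-f(2*(-5) + 0, B) = -(0 + 2*(2*(-5) + 0)) = -(0 + 2*(-10 + 0)) = -(0 + 2*(-10)) = -(0 - 20) = -1*(-20) = 20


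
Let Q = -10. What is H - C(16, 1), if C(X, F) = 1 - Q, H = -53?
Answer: -64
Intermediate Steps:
C(X, F) = 11 (C(X, F) = 1 - 1*(-10) = 1 + 10 = 11)
H - C(16, 1) = -53 - 1*11 = -53 - 11 = -64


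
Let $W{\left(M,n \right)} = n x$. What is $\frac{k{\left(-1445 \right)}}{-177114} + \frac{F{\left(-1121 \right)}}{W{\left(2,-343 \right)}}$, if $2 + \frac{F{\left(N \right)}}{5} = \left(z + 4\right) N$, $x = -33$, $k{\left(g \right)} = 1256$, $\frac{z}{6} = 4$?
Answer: $- \frac{220732214}{15910741} \approx -13.873$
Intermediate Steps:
$z = 24$ ($z = 6 \cdot 4 = 24$)
$W{\left(M,n \right)} = - 33 n$ ($W{\left(M,n \right)} = n \left(-33\right) = - 33 n$)
$F{\left(N \right)} = -10 + 140 N$ ($F{\left(N \right)} = -10 + 5 \left(24 + 4\right) N = -10 + 5 \cdot 28 N = -10 + 140 N$)
$\frac{k{\left(-1445 \right)}}{-177114} + \frac{F{\left(-1121 \right)}}{W{\left(2,-343 \right)}} = \frac{1256}{-177114} + \frac{-10 + 140 \left(-1121\right)}{\left(-33\right) \left(-343\right)} = 1256 \left(- \frac{1}{177114}\right) + \frac{-10 - 156940}{11319} = - \frac{628}{88557} - \frac{156950}{11319} = - \frac{220732214}{15910741}$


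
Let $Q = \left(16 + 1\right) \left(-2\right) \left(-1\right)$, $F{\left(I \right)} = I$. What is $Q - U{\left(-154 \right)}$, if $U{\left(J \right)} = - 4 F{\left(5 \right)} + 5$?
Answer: $49$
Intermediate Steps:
$U{\left(J \right)} = -15$ ($U{\left(J \right)} = \left(-4\right) 5 + 5 = -20 + 5 = -15$)
$Q = 34$ ($Q = 17 \left(-2\right) \left(-1\right) = \left(-34\right) \left(-1\right) = 34$)
$Q - U{\left(-154 \right)} = 34 - -15 = 34 + 15 = 49$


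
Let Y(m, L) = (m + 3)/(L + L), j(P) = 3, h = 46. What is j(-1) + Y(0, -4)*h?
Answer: -57/4 ≈ -14.250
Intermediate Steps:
Y(m, L) = (3 + m)/(2*L) (Y(m, L) = (3 + m)/((2*L)) = (3 + m)*(1/(2*L)) = (3 + m)/(2*L))
j(-1) + Y(0, -4)*h = 3 + ((½)*(3 + 0)/(-4))*46 = 3 + ((½)*(-¼)*3)*46 = 3 - 3/8*46 = 3 - 69/4 = -57/4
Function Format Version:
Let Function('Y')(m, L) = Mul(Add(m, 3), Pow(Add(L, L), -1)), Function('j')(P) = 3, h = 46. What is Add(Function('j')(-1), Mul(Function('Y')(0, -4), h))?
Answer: Rational(-57, 4) ≈ -14.250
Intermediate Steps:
Function('Y')(m, L) = Mul(Rational(1, 2), Pow(L, -1), Add(3, m)) (Function('Y')(m, L) = Mul(Add(3, m), Pow(Mul(2, L), -1)) = Mul(Add(3, m), Mul(Rational(1, 2), Pow(L, -1))) = Mul(Rational(1, 2), Pow(L, -1), Add(3, m)))
Add(Function('j')(-1), Mul(Function('Y')(0, -4), h)) = Add(3, Mul(Mul(Rational(1, 2), Pow(-4, -1), Add(3, 0)), 46)) = Add(3, Mul(Mul(Rational(1, 2), Rational(-1, 4), 3), 46)) = Add(3, Mul(Rational(-3, 8), 46)) = Add(3, Rational(-69, 4)) = Rational(-57, 4)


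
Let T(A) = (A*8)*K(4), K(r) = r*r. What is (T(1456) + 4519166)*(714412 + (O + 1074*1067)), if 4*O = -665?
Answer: 17506503985105/2 ≈ 8.7533e+12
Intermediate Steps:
O = -665/4 (O = (1/4)*(-665) = -665/4 ≈ -166.25)
K(r) = r**2
T(A) = 128*A (T(A) = (A*8)*4**2 = (8*A)*16 = 128*A)
(T(1456) + 4519166)*(714412 + (O + 1074*1067)) = (128*1456 + 4519166)*(714412 + (-665/4 + 1074*1067)) = (186368 + 4519166)*(714412 + (-665/4 + 1145958)) = 4705534*(714412 + 4583167/4) = 4705534*(7440815/4) = 17506503985105/2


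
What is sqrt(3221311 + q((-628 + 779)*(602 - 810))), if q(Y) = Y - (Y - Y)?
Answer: sqrt(3189903) ≈ 1786.0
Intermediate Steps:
q(Y) = Y (q(Y) = Y - 1*0 = Y + 0 = Y)
sqrt(3221311 + q((-628 + 779)*(602 - 810))) = sqrt(3221311 + (-628 + 779)*(602 - 810)) = sqrt(3221311 + 151*(-208)) = sqrt(3221311 - 31408) = sqrt(3189903)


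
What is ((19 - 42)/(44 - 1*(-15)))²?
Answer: 529/3481 ≈ 0.15197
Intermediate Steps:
((19 - 42)/(44 - 1*(-15)))² = (-23/(44 + 15))² = (-23/59)² = 529/3481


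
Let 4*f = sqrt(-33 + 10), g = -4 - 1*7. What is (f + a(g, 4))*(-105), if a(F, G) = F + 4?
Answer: 735 - 105*I*sqrt(23)/4 ≈ 735.0 - 125.89*I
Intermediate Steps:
g = -11 (g = -4 - 7 = -11)
a(F, G) = 4 + F
f = I*sqrt(23)/4 (f = sqrt(-33 + 10)/4 = sqrt(-23)/4 = (I*sqrt(23))/4 = I*sqrt(23)/4 ≈ 1.199*I)
(f + a(g, 4))*(-105) = (I*sqrt(23)/4 + (4 - 11))*(-105) = (I*sqrt(23)/4 - 7)*(-105) = (-7 + I*sqrt(23)/4)*(-105) = 735 - 105*I*sqrt(23)/4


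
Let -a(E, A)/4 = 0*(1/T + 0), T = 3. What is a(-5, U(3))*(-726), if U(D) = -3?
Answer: 0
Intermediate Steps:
a(E, A) = 0 (a(E, A) = -0*(1/3 + 0) = -0/3 = -4*0 = 0)
a(-5, U(3))*(-726) = 0*(-726) = 0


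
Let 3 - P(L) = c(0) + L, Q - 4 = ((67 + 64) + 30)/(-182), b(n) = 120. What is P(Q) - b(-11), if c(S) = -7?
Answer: -2941/26 ≈ -113.12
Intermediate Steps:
Q = 81/26 (Q = 4 + ((67 + 64) + 30)/(-182) = 4 + (131 + 30)*(-1/182) = 4 + 161*(-1/182) = 4 - 23/26 = 81/26 ≈ 3.1154)
P(L) = 10 - L (P(L) = 3 - (-7 + L) = 3 + (7 - L) = 10 - L)
P(Q) - b(-11) = (10 - 1*81/26) - 1*120 = (10 - 81/26) - 120 = 179/26 - 120 = -2941/26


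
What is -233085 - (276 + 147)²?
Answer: -412014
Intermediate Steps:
-233085 - (276 + 147)² = -233085 - 1*423² = -233085 - 1*178929 = -233085 - 178929 = -412014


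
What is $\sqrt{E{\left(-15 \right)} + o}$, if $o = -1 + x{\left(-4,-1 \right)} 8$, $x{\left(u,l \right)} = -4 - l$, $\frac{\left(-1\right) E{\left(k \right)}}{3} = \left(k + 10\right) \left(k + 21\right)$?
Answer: $\sqrt{65} \approx 8.0623$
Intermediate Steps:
$E{\left(k \right)} = - 3 \left(10 + k\right) \left(21 + k\right)$ ($E{\left(k \right)} = - 3 \left(k + 10\right) \left(k + 21\right) = - 3 \left(10 + k\right) \left(21 + k\right)$)
$o = -25$ ($o = -1 + \left(-4 - -1\right) 8 = -1 + \left(-4 + 1\right) 8 = -1 - 24 = -25$)
$\sqrt{E{\left(-15 \right)} + o} = \sqrt{\left(-630 - -1395 - 3 \left(-15\right)^{2}\right) - 25} = \sqrt{\left(-630 + 1395 - 675\right) - 25} = \sqrt{90 - 25} = \sqrt{65}$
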